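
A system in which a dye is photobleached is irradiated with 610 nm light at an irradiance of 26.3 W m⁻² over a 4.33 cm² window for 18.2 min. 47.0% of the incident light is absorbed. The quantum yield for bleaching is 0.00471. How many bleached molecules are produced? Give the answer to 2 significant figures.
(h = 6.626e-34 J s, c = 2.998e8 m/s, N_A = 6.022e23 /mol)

8.5e16 bleached molecules

Photon energy at 610 nm: hc/λ = (6.626e-34)(2.998e8)/(610e-9) = 3.257e-19 J.
Energy delivered: (26.3 W m⁻²)(4.33e-4 m²)(1092 s) = 12.44 J.
Photons incident: 12.44 / 3.257e-19 = 3.819e19, i.e. 3.819e19/6.022e23 = 6.342e-5 mol.
Photons absorbed: 0.470 × 6.342e-5 = 2.981e-5 mol.
Product: Φ × n_abs = 0.00471 × 2.981e-5 = 1.404e-7 mol.
As a count: 1.404e-7 × 6.022e23 = 8.5e16.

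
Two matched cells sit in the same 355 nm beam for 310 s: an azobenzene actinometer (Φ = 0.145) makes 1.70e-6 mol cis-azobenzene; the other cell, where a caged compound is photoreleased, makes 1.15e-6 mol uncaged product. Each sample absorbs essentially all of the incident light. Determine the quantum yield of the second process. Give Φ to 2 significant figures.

Photons absorbed by the actinometer: 1.70e-6 / 0.145 = 1.172e-5 mol.
Φ(unknown) = 1.15e-6 / 1.172e-5 = 0.098.

Φ = 0.098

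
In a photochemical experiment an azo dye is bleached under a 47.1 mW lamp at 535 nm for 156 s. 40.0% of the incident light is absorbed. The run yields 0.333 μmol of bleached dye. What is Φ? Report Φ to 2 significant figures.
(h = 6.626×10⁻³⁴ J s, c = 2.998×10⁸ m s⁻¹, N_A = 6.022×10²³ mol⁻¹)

Product: 0.333 μmol = 3.33×10⁻⁷ mol.
Photon energy at 535 nm: hc/λ = (6.626×10⁻³⁴)(2.998×10⁸)/(535×10⁻⁹) = 3.713×10⁻¹⁹ J.
Energy delivered: (47.1 mW)(156 s) = 7.348 J.
Photons incident: 7.348 / 3.713×10⁻¹⁹ = 1.979×10¹⁹, i.e. 1.979×10¹⁹/6.022×10²³ = 3.286×10⁻⁵ mol.
Photons absorbed: 0.400 × 3.286×10⁻⁵ = 1.314×10⁻⁵ mol.
Φ = 3.33×10⁻⁷ mol / 1.314×10⁻⁵ mol photons = 0.025.

Φ = 0.025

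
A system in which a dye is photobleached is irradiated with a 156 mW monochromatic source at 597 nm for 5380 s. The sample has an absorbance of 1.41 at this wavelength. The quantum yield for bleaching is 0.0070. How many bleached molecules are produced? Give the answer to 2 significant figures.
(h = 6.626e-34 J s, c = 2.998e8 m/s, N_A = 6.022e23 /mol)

Photon energy at 597 nm: hc/λ = (6.626e-34)(2.998e8)/(597e-9) = 3.327e-19 J.
Energy delivered: (156 mW)(5380 s) = 839.3 J.
Photons incident: 839.3 / 3.327e-19 = 2.523e21, i.e. 2.523e21/6.022e23 = 0.004190 mol.
Fraction absorbed: 1 − 10^(−1.41) = 0.9611.
Photons absorbed: 0.9611 × 0.004190 = 0.004027 mol.
Product: Φ × n_abs = 0.0070 × 0.004027 = 2.819e-5 mol.
As a count: 2.819e-5 × 6.022e23 = 1.7e19.

1.7e19 bleached molecules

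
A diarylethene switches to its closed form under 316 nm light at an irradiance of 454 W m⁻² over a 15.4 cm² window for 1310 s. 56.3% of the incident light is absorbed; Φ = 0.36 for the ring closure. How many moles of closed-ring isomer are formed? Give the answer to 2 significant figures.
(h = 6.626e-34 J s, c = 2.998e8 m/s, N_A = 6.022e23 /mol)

Photon energy at 316 nm: hc/λ = (6.626e-34)(2.998e8)/(316e-9) = 6.286e-19 J.
Energy delivered: (454 W m⁻²)(15.4e-4 m²)(1310 s) = 915.9 J.
Photons incident: 915.9 / 6.286e-19 = 1.457e21, i.e. 1.457e21/6.022e23 = 0.002419 mol.
Photons absorbed: 0.563 × 0.002419 = 0.001362 mol.
Product: Φ × n_abs = 0.36 × 0.001362 = 4.903e-4 mol.

4.9e-4 mol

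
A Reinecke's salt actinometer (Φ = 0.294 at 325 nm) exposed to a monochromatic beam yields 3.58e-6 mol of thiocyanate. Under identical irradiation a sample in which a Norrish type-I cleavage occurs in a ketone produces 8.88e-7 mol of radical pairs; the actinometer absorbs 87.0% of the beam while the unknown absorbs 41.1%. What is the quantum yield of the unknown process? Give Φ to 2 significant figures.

Photons absorbed by the actinometer: 3.58e-6 / 0.294 = 1.218e-5 mol.
Incident flux: 1.218e-5 / 0.870 = 1.400e-5 einstein.
Absorbed by unknown: 0.411 × 1.400e-5 = 5.754e-6 mol.
Φ(unknown) = 8.88e-7 / 5.754e-6 = 0.15.

Φ = 0.15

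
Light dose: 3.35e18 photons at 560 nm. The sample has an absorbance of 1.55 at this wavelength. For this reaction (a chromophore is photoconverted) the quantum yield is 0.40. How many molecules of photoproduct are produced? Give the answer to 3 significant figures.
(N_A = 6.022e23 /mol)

Moles of photons: 3.35e18 / 6.022e23 = 5.563e-6 mol.
Fraction absorbed: 1 − 10^(−1.55) = 0.9718.
Photons absorbed: 0.9718 × 5.563e-6 = 5.406e-6 mol.
Product: Φ × n_abs = 0.40 × 5.406e-6 = 2.162e-6 mol.
As a count: 2.162e-6 × 6.022e23 = 1.30e18.

1.30e18 molecules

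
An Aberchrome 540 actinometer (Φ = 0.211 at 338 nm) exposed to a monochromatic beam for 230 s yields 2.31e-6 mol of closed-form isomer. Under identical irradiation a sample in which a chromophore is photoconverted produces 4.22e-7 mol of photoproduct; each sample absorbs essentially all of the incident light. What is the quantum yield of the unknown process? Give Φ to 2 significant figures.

Φ = 0.039

Photons absorbed by the actinometer: 2.31e-6 / 0.211 = 1.095e-5 mol.
Φ(unknown) = 4.22e-7 / 1.095e-5 = 0.039.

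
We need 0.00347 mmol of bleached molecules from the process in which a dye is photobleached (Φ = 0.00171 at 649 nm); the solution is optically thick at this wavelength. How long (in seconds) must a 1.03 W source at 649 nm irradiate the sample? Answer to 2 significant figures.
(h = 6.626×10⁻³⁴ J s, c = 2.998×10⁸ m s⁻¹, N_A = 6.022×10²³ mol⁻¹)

t ≈ 360 s

Product: 0.00347 mmol = 3.47×10⁻⁶ mol.
Photons that must be absorbed: 3.47×10⁻⁶ / 0.00171 = 0.002029 mol.
Photon energy: hc/λ = 3.061×10⁻¹⁹ J; per mole, 1.843×10⁵ J mol⁻¹.
Energy required: 0.002029 × 1.843×10⁵ = 373.9 J.
Time: 373.9 J / 1.03 W = 360 s.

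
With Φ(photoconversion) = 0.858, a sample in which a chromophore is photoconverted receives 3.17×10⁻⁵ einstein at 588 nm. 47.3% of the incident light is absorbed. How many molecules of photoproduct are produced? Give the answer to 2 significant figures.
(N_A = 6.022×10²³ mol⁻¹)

Photons absorbed: 0.473 × 3.17×10⁻⁵ = 1.499×10⁻⁵ mol.
Product: Φ × n_abs = 0.858 × 1.499×10⁻⁵ = 1.286×10⁻⁵ mol.
As a count: 1.286×10⁻⁵ × 6.022×10²³ = 7.7×10¹⁸.

7.7×10¹⁸ molecules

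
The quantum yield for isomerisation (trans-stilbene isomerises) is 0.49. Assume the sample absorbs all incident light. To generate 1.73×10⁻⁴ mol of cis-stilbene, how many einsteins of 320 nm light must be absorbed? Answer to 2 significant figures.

Photons that must be absorbed: 1.73×10⁻⁴ / 0.49 = 3.531×10⁻⁴ mol.

3.5×10⁻⁴ einstein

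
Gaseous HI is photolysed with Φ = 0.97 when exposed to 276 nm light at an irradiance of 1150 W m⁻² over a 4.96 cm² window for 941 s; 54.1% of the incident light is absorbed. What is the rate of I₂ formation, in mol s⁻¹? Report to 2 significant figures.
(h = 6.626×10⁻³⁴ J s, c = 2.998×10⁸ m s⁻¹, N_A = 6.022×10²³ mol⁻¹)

Photon energy at 276 nm: hc/λ = (6.626×10⁻³⁴)(2.998×10⁸)/(276×10⁻⁹) = 7.197×10⁻¹⁹ J.
Energy delivered: (1150 W m⁻²)(4.96×10⁻⁴ m²)(941 s) = 536.7 J.
Photons incident: 536.7 / 7.197×10⁻¹⁹ = 7.457×10²⁰, i.e. 7.457×10²⁰/6.022×10²³ = 0.001238 mol.
Photons absorbed: 0.541 × 0.001238 = 6.698×10⁻⁴ mol.
Product formed: 0.97 × 6.698×10⁻⁴ = 6.497×10⁻⁴ mol.
Rate: 6.497×10⁻⁴ / 941 s = 6.9×10⁻⁷ mol s⁻¹.

6.9×10⁻⁷ mol s⁻¹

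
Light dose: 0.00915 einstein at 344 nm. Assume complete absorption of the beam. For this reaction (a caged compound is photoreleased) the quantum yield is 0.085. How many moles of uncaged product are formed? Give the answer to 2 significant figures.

7.8e-4 mol

Product: Φ × n_abs = 0.085 × 0.00915 = 7.778e-4 mol.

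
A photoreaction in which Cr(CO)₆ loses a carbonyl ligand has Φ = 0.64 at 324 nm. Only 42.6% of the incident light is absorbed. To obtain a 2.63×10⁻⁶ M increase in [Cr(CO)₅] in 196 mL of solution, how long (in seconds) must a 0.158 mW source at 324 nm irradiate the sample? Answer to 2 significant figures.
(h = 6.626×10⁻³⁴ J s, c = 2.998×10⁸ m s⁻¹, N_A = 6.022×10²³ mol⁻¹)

t ≈ 4400 s

Product: (2.63×10⁻⁶ M)(0.196 L) = 5.155×10⁻⁷ mol.
Photons that must be absorbed: 5.155×10⁻⁷ / 0.64 = 8.055×10⁻⁷ mol.
Incident photons needed: 8.055×10⁻⁷ / 0.426 = 1.891×10⁻⁶ mol.
Photon energy: hc/λ = 6.131×10⁻¹⁹ J; per mole, 3.692×10⁵ J mol⁻¹.
Energy required: 1.891×10⁻⁶ × 3.692×10⁵ = 0.6982 J.
Time: 0.6982 J / 0.000158 W = 4400 s.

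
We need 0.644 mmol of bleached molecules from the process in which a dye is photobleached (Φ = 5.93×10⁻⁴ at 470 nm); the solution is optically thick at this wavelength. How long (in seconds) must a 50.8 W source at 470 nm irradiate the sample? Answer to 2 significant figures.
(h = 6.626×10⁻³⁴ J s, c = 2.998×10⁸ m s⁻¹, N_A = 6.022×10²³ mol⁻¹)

Product: 0.644 mmol = 6.44×10⁻⁴ mol.
Photons that must be absorbed: 6.44×10⁻⁴ / 5.93×10⁻⁴ = 1.086 mol.
Photon energy: hc/λ = 4.227×10⁻¹⁹ J; per mole, 2.545×10⁵ J mol⁻¹.
Energy required: 1.086 × 2.545×10⁵ = 2.764×10⁵ J.
Time: 2.764×10⁵ J / 50.8 W = 5400 s.

t ≈ 5400 s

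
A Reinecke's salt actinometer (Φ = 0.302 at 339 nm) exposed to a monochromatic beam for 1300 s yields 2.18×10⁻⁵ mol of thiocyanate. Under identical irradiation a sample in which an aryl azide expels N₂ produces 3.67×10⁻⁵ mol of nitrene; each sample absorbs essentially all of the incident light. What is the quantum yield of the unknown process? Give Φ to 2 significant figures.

Φ = 0.51

Photons absorbed by the actinometer: 2.18×10⁻⁵ / 0.302 = 7.219×10⁻⁵ mol.
Φ(unknown) = 3.67×10⁻⁵ / 7.219×10⁻⁵ = 0.51.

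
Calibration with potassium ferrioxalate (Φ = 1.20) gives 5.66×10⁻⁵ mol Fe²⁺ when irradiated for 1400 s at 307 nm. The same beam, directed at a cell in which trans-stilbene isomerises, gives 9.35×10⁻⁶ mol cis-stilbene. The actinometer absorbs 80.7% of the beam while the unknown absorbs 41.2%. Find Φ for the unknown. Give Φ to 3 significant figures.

Photons absorbed by the actinometer: 5.66×10⁻⁵ / 1.20 = 4.717×10⁻⁵ mol.
Incident flux: 4.717×10⁻⁵ / 0.807 = 5.845×10⁻⁵ einstein.
Absorbed by unknown: 0.412 × 5.845×10⁻⁵ = 2.408×10⁻⁵ mol.
Φ(unknown) = 9.35×10⁻⁶ / 2.408×10⁻⁵ = 0.388.

Φ = 0.388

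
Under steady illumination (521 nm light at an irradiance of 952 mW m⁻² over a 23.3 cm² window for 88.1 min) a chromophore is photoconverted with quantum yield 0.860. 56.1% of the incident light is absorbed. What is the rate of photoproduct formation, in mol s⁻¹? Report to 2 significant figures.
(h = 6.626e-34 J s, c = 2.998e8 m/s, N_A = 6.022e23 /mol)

Photon energy at 521 nm: hc/λ = (6.626e-34)(2.998e8)/(521e-9) = 3.813e-19 J.
Energy delivered: (952 mW m⁻²)(23.3e-4 m²)(5286 s) = 11.73 J.
Photons incident: 11.73 / 3.813e-19 = 3.076e19, i.e. 3.076e19/6.022e23 = 5.108e-5 mol.
Photons absorbed: 0.561 × 5.108e-5 = 2.866e-5 mol.
Product formed: 0.860 × 2.866e-5 = 2.465e-5 mol.
Rate: 2.465e-5 / 5286 s = 4.7e-9 mol s⁻¹.

4.7e-9 mol s⁻¹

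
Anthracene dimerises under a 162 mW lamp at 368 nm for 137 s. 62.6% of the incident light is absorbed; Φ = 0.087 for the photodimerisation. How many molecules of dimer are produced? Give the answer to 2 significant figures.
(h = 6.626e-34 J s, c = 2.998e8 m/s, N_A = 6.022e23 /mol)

2.2e18 molecules

Photon energy at 368 nm: hc/λ = (6.626e-34)(2.998e8)/(368e-9) = 5.398e-19 J.
Energy delivered: (162 mW)(137 s) = 22.19 J.
Photons incident: 22.19 / 5.398e-19 = 4.111e19, i.e. 4.111e19/6.022e23 = 6.827e-5 mol.
Photons absorbed: 0.626 × 6.827e-5 = 4.274e-5 mol.
Product: Φ × n_abs = 0.087 × 4.274e-5 = 3.718e-6 mol.
As a count: 3.718e-6 × 6.022e23 = 2.2e18.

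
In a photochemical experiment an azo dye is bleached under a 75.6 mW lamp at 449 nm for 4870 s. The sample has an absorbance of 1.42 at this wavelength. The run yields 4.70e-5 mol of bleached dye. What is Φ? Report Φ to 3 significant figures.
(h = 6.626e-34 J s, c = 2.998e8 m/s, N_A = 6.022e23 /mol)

Photon energy at 449 nm: hc/λ = (6.626e-34)(2.998e8)/(449e-9) = 4.424e-19 J.
Energy delivered: (75.6 mW)(4870 s) = 368.2 J.
Photons incident: 368.2 / 4.424e-19 = 8.323e20, i.e. 8.323e20/6.022e23 = 0.001382 mol.
Fraction absorbed: 1 − 10^(−1.42) = 0.9620.
Photons absorbed: 0.9620 × 0.001382 = 0.001329 mol.
Φ = 4.70e-5 mol / 0.001329 mol photons = 0.0354.

Φ = 0.0354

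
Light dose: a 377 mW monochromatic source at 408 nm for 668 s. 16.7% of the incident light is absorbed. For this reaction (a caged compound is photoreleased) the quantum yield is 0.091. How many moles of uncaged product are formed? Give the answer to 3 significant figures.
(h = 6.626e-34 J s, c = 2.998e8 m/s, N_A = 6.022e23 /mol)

1.31e-5 mol

Photon energy at 408 nm: hc/λ = (6.626e-34)(2.998e8)/(408e-9) = 4.869e-19 J.
Energy delivered: (377 mW)(668 s) = 251.8 J.
Photons incident: 251.8 / 4.869e-19 = 5.171e20, i.e. 5.171e20/6.022e23 = 8.587e-4 mol.
Photons absorbed: 0.167 × 8.587e-4 = 1.434e-4 mol.
Product: Φ × n_abs = 0.091 × 1.434e-4 = 1.305e-5 mol.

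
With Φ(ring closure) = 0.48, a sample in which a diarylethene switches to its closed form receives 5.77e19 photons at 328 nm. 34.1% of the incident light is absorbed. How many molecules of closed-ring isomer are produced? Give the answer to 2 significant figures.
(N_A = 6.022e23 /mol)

Moles of photons: 5.77e19 / 6.022e23 = 9.582e-5 mol.
Photons absorbed: 0.341 × 9.582e-5 = 3.267e-5 mol.
Product: Φ × n_abs = 0.48 × 3.267e-5 = 1.568e-5 mol.
As a count: 1.568e-5 × 6.022e23 = 9.4e18.

9.4e18 molecules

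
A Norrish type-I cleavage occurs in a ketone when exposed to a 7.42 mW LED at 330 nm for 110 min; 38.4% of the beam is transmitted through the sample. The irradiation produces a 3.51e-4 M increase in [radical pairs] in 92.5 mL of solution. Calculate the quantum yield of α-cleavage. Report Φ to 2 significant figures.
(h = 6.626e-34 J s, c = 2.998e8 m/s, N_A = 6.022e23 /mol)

Product: (3.51e-4 M)(0.0925 L) = 3.247e-5 mol.
Photon energy at 330 nm: hc/λ = (6.626e-34)(2.998e8)/(330e-9) = 6.020e-19 J.
Energy delivered: (7.42 mW)(6600 s) = 48.97 J.
Photons incident: 48.97 / 6.020e-19 = 8.135e19, i.e. 8.135e19/6.022e23 = 1.351e-4 mol.
Fraction absorbed: 1 − 38.4/100 = 0.6160.
Photons absorbed: 0.6160 × 1.351e-4 = 8.322e-5 mol.
Φ = 3.247e-5 mol / 8.322e-5 mol photons = 0.39.

Φ = 0.39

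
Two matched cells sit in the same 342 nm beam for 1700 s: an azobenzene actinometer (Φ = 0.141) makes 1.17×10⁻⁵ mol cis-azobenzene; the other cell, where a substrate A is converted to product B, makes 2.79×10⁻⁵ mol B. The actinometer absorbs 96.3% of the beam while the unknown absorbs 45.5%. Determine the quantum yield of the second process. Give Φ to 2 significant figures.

Photons absorbed by the actinometer: 1.17×10⁻⁵ / 0.141 = 8.298×10⁻⁵ mol.
Incident flux: 8.298×10⁻⁵ / 0.963 = 8.617×10⁻⁵ einstein.
Absorbed by unknown: 0.455 × 8.617×10⁻⁵ = 3.921×10⁻⁵ mol.
Φ(unknown) = 2.79×10⁻⁵ / 3.921×10⁻⁵ = 0.71.

Φ = 0.71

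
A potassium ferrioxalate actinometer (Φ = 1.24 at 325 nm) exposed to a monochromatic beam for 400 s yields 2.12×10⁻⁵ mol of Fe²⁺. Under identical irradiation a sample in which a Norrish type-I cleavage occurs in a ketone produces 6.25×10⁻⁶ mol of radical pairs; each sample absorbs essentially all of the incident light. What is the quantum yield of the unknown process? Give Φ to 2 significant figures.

Photons absorbed by the actinometer: 2.12×10⁻⁵ / 1.24 = 1.710×10⁻⁵ mol.
Φ(unknown) = 6.25×10⁻⁶ / 1.710×10⁻⁵ = 0.37.

Φ = 0.37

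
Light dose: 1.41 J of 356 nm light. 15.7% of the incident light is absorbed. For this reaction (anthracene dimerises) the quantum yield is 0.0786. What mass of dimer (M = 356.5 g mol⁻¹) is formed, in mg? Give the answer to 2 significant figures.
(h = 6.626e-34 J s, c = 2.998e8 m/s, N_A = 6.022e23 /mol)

0.018 mg

Photon energy at 356 nm: hc/λ = (6.626e-34)(2.998e8)/(356e-9) = 5.580e-19 J.
Photons incident: 1.41 / 5.580e-19 = 2.527e18, i.e. 2.527e18/6.022e23 = 4.196e-6 mol.
Photons absorbed: 0.157 × 4.196e-6 = 6.588e-7 mol.
Product: Φ × n_abs = 0.0786 × 6.588e-7 = 5.178e-8 mol.
Mass: 5.178e-8 × 356.5 = 1.846e-5 g = 0.018 mg.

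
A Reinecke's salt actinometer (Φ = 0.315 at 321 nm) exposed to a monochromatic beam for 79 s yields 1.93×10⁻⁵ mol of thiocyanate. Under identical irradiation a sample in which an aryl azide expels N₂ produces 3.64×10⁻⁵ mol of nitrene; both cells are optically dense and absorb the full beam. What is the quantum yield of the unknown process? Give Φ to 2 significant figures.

Φ = 0.59

Photons absorbed by the actinometer: 1.93×10⁻⁵ / 0.315 = 6.127×10⁻⁵ mol.
Φ(unknown) = 3.64×10⁻⁵ / 6.127×10⁻⁵ = 0.59.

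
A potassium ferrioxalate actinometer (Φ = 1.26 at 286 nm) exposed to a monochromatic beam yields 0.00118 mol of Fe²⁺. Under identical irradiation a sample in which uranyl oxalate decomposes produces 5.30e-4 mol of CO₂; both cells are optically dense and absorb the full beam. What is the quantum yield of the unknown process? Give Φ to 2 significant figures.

Photons absorbed by the actinometer: 0.00118 / 1.26 = 9.365e-4 mol.
Φ(unknown) = 5.30e-4 / 9.365e-4 = 0.57.

Φ = 0.57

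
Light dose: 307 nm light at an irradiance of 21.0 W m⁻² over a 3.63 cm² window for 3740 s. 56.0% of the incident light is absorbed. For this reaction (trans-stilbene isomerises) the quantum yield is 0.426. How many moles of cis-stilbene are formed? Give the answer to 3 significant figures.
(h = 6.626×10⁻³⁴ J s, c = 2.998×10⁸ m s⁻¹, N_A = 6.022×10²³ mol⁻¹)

Photon energy at 307 nm: hc/λ = (6.626×10⁻³⁴)(2.998×10⁸)/(307×10⁻⁹) = 6.471×10⁻¹⁹ J.
Energy delivered: (21.0 W m⁻²)(3.63×10⁻⁴ m²)(3740 s) = 28.51 J.
Photons incident: 28.51 / 6.471×10⁻¹⁹ = 4.406×10¹⁹, i.e. 4.406×10¹⁹/6.022×10²³ = 7.317×10⁻⁵ mol.
Photons absorbed: 0.560 × 7.317×10⁻⁵ = 4.098×10⁻⁵ mol.
Product: Φ × n_abs = 0.426 × 4.098×10⁻⁵ = 1.746×10⁻⁵ mol.

1.75×10⁻⁵ mol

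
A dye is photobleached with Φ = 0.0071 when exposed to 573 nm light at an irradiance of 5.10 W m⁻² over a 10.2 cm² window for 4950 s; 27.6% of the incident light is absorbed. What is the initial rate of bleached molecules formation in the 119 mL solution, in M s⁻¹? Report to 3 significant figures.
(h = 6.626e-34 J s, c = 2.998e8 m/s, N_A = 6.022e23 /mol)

4.10e-10 M s⁻¹

Photon energy at 573 nm: hc/λ = (6.626e-34)(2.998e8)/(573e-9) = 3.467e-19 J.
Energy delivered: (5.10 W m⁻²)(10.2e-4 m²)(4950 s) = 25.75 J.
Photons incident: 25.75 / 3.467e-19 = 7.427e19, i.e. 7.427e19/6.022e23 = 1.233e-4 mol.
Photons absorbed: 0.276 × 1.233e-4 = 3.403e-5 mol.
Product formed: 0.0071 × 3.403e-5 = 2.416e-7 mol.
Rate: 2.416e-7 mol / (4950 s × 0.119 L) = 4.10e-10 M s⁻¹.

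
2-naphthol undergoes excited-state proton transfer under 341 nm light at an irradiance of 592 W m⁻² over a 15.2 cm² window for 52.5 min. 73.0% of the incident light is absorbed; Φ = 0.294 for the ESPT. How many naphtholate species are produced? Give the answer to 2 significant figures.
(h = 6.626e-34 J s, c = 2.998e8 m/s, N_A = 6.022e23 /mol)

1.0e21 species

Photon energy at 341 nm: hc/λ = (6.626e-34)(2.998e8)/(341e-9) = 5.825e-19 J.
Energy delivered: (592 W m⁻²)(15.2e-4 m²)(3150 s) = 2834 J.
Photons incident: 2834 / 5.825e-19 = 4.865e21, i.e. 4.865e21/6.022e23 = 0.008079 mol.
Photons absorbed: 0.730 × 0.008079 = 0.005898 mol.
Product: Φ × n_abs = 0.294 × 0.005898 = 0.001734 mol.
As a count: 0.001734 × 6.022e23 = 1.0e21.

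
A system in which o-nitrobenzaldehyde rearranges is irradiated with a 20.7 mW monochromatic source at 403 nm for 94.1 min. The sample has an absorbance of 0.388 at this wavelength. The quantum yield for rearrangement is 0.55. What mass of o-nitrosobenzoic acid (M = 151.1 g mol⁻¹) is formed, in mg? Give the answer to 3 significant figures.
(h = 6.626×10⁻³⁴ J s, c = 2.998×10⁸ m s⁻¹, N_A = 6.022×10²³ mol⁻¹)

Photon energy at 403 nm: hc/λ = (6.626×10⁻³⁴)(2.998×10⁸)/(403×10⁻⁹) = 4.929×10⁻¹⁹ J.
Energy delivered: (20.7 mW)(5646 s) = 116.9 J.
Photons incident: 116.9 / 4.929×10⁻¹⁹ = 2.372×10²⁰, i.e. 2.372×10²⁰/6.022×10²³ = 3.939×10⁻⁴ mol.
Fraction absorbed: 1 − 10^(−0.388) = 0.5907.
Photons absorbed: 0.5907 × 3.939×10⁻⁴ = 2.327×10⁻⁴ mol.
Product: Φ × n_abs = 0.55 × 2.327×10⁻⁴ = 1.280×10⁻⁴ mol.
Mass: 1.280×10⁻⁴ × 151.1 = 0.01934 g = 19.3 mg.

19.3 mg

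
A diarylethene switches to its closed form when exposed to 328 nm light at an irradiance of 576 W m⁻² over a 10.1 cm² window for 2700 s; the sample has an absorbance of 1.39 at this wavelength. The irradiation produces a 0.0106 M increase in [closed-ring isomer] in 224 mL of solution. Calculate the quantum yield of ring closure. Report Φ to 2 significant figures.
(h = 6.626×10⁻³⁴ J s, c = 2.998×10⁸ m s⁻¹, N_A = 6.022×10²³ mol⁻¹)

Φ = 0.57

Product: (0.0106 M)(0.224 L) = 0.002374 mol.
Photon energy at 328 nm: hc/λ = (6.626×10⁻³⁴)(2.998×10⁸)/(328×10⁻⁹) = 6.056×10⁻¹⁹ J.
Energy delivered: (576 W m⁻²)(10.1×10⁻⁴ m²)(2700 s) = 1571 J.
Photons incident: 1571 / 6.056×10⁻¹⁹ = 2.594×10²¹, i.e. 2.594×10²¹/6.022×10²³ = 0.004308 mol.
Fraction absorbed: 1 − 10^(−1.39) = 0.9593.
Photons absorbed: 0.9593 × 0.004308 = 0.004133 mol.
Φ = 0.002374 mol / 0.004133 mol photons = 0.57.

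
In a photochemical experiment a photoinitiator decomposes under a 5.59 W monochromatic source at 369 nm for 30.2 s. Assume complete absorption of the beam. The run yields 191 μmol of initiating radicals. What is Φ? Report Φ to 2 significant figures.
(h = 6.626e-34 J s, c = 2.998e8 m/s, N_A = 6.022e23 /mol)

Product: 191 μmol = 1.91e-4 mol.
Photon energy at 369 nm: hc/λ = (6.626e-34)(2.998e8)/(369e-9) = 5.383e-19 J.
Energy delivered: (5.59 W)(30.2 s) = 168.8 J.
Photons incident: 168.8 / 5.383e-19 = 3.136e20, i.e. 3.136e20/6.022e23 = 5.208e-4 mol.
Φ = 1.91e-4 mol / 5.208e-4 mol photons = 0.37.

Φ = 0.37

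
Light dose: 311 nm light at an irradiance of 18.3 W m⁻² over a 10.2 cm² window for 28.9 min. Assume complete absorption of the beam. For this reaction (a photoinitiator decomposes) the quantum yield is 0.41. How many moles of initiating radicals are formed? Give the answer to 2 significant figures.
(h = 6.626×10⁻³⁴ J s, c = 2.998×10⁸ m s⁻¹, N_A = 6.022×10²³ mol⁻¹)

Photon energy at 311 nm: hc/λ = (6.626×10⁻³⁴)(2.998×10⁸)/(311×10⁻⁹) = 6.387×10⁻¹⁹ J.
Energy delivered: (18.3 W m⁻²)(10.2×10⁻⁴ m²)(1734 s) = 32.37 J.
Photons incident: 32.37 / 6.387×10⁻¹⁹ = 5.068×10¹⁹, i.e. 5.068×10¹⁹/6.022×10²³ = 8.416×10⁻⁵ mol.
Product: Φ × n_abs = 0.41 × 8.416×10⁻⁵ = 3.451×10⁻⁵ mol.

3.5×10⁻⁵ mol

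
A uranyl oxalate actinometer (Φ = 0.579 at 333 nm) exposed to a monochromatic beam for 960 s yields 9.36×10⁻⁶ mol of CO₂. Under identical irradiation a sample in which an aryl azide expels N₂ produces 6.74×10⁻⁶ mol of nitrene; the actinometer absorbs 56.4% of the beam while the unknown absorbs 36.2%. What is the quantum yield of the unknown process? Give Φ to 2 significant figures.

Photons absorbed by the actinometer: 9.36×10⁻⁶ / 0.579 = 1.617×10⁻⁵ mol.
Incident flux: 1.617×10⁻⁵ / 0.564 = 2.867×10⁻⁵ einstein.
Absorbed by unknown: 0.362 × 2.867×10⁻⁵ = 1.038×10⁻⁵ mol.
Φ(unknown) = 6.74×10⁻⁶ / 1.038×10⁻⁵ = 0.65.

Φ = 0.65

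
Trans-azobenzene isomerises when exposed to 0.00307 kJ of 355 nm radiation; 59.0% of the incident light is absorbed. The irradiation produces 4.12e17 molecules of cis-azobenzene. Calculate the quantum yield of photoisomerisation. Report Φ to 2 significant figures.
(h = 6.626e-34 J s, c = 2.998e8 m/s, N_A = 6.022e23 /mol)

Product: 4.12e17 / 6.022e23 = 6.842e-7 mol.
Photon energy at 355 nm: hc/λ = (6.626e-34)(2.998e8)/(355e-9) = 5.596e-19 J.
Incident energy: 0.00307 kJ = 3.07 J.
Photons incident: 3.07 / 5.596e-19 = 5.486e18, i.e. 5.486e18/6.022e23 = 9.110e-6 mol.
Photons absorbed: 0.590 × 9.110e-6 = 5.375e-6 mol.
Φ = 6.842e-7 mol / 5.375e-6 mol photons = 0.13.

Φ = 0.13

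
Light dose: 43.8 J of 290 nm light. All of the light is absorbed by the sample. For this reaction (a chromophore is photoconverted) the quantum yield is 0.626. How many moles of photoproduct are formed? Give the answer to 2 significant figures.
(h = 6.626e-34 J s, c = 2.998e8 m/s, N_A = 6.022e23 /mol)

6.6e-5 mol

Photon energy at 290 nm: hc/λ = (6.626e-34)(2.998e8)/(290e-9) = 6.850e-19 J.
Photons incident: 43.8 / 6.850e-19 = 6.394e19, i.e. 6.394e19/6.022e23 = 1.062e-4 mol.
Product: Φ × n_abs = 0.626 × 1.062e-4 = 6.648e-5 mol.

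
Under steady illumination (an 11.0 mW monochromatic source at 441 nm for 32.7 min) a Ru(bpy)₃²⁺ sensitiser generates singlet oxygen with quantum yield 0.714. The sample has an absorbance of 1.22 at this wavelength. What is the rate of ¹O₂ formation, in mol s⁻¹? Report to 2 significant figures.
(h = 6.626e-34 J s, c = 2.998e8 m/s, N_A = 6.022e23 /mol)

2.7e-8 mol s⁻¹

Photon energy at 441 nm: hc/λ = (6.626e-34)(2.998e8)/(441e-9) = 4.504e-19 J.
Energy delivered: (11.0 mW)(1962 s) = 21.58 J.
Photons incident: 21.58 / 4.504e-19 = 4.791e19, i.e. 4.791e19/6.022e23 = 7.956e-5 mol.
Fraction absorbed: 1 − 10^(−1.22) = 0.9397.
Photons absorbed: 0.9397 × 7.956e-5 = 7.476e-5 mol.
Product formed: 0.714 × 7.476e-5 = 5.338e-5 mol.
Rate: 5.338e-5 / 1962 s = 2.7e-8 mol s⁻¹.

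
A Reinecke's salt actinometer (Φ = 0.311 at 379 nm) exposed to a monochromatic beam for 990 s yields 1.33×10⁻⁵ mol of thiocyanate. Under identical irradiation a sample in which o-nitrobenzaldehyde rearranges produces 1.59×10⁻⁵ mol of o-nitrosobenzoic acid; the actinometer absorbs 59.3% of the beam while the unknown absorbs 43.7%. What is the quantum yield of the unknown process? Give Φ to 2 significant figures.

Φ = 0.50

Photons absorbed by the actinometer: 1.33×10⁻⁵ / 0.311 = 4.277×10⁻⁵ mol.
Incident flux: 4.277×10⁻⁵ / 0.593 = 7.212×10⁻⁵ einstein.
Absorbed by unknown: 0.437 × 7.212×10⁻⁵ = 3.152×10⁻⁵ mol.
Φ(unknown) = 1.59×10⁻⁵ / 3.152×10⁻⁵ = 0.50.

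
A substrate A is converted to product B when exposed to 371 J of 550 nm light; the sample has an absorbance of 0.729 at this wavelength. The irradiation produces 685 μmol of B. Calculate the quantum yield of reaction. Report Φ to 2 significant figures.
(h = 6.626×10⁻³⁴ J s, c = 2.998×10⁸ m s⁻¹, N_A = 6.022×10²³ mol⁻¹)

Φ = 0.49

Product: 685 μmol = 6.85×10⁻⁴ mol.
Photon energy at 550 nm: hc/λ = (6.626×10⁻³⁴)(2.998×10⁸)/(550×10⁻⁹) = 3.612×10⁻¹⁹ J.
Photons incident: 371 / 3.612×10⁻¹⁹ = 1.027×10²¹, i.e. 1.027×10²¹/6.022×10²³ = 0.001705 mol.
Fraction absorbed: 1 − 10^(−0.729) = 0.8134.
Photons absorbed: 0.8134 × 0.001705 = 0.001387 mol.
Φ = 6.85×10⁻⁴ mol / 0.001387 mol photons = 0.49.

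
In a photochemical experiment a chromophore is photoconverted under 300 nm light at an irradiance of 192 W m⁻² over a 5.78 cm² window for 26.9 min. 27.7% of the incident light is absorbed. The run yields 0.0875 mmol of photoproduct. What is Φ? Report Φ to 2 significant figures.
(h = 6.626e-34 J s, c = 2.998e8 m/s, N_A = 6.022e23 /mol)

Φ = 0.70

Product: 0.0875 mmol = 8.75e-5 mol.
Photon energy at 300 nm: hc/λ = (6.626e-34)(2.998e8)/(300e-9) = 6.622e-19 J.
Energy delivered: (192 W m⁻²)(5.78e-4 m²)(1614 s) = 179.1 J.
Photons incident: 179.1 / 6.622e-19 = 2.705e20, i.e. 2.705e20/6.022e23 = 4.492e-4 mol.
Photons absorbed: 0.277 × 4.492e-4 = 1.244e-4 mol.
Φ = 8.75e-5 mol / 1.244e-4 mol photons = 0.70.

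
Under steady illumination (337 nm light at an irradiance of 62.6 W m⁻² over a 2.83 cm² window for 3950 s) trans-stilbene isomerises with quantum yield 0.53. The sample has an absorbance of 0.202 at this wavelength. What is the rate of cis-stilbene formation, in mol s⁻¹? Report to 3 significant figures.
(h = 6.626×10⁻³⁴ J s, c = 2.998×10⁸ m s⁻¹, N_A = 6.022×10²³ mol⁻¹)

9.84×10⁻⁹ mol s⁻¹

Photon energy at 337 nm: hc/λ = (6.626×10⁻³⁴)(2.998×10⁸)/(337×10⁻⁹) = 5.895×10⁻¹⁹ J.
Energy delivered: (62.6 W m⁻²)(2.83×10⁻⁴ m²)(3950 s) = 69.98 J.
Photons incident: 69.98 / 5.895×10⁻¹⁹ = 1.187×10²⁰, i.e. 1.187×10²⁰/6.022×10²³ = 1.971×10⁻⁴ mol.
Fraction absorbed: 1 − 10^(−0.202) = 0.3719.
Photons absorbed: 0.3719 × 1.971×10⁻⁴ = 7.330×10⁻⁵ mol.
Product formed: 0.53 × 7.330×10⁻⁵ = 3.885×10⁻⁵ mol.
Rate: 3.885×10⁻⁵ / 3950 s = 9.84×10⁻⁹ mol s⁻¹.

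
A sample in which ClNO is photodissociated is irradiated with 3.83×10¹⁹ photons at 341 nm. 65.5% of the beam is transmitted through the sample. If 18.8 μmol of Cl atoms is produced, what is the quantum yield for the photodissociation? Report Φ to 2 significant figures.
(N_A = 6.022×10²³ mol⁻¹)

Product: 18.8 μmol = 1.88×10⁻⁵ mol.
Moles of photons: 3.83×10¹⁹ / 6.022×10²³ = 6.360×10⁻⁵ mol.
Fraction absorbed: 1 − 65.5/100 = 0.3450.
Photons absorbed: 0.3450 × 6.360×10⁻⁵ = 2.194×10⁻⁵ mol.
Φ = 1.88×10⁻⁵ mol / 2.194×10⁻⁵ mol photons = 0.86.

Φ = 0.86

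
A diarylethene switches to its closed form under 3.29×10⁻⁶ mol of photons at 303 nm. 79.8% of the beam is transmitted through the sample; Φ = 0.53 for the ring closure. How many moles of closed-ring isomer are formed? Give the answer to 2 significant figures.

Fraction absorbed: 1 − 79.8/100 = 0.2020.
Photons absorbed: 0.2020 × 3.29×10⁻⁶ = 6.646×10⁻⁷ mol.
Product: Φ × n_abs = 0.53 × 6.646×10⁻⁷ = 3.522×10⁻⁷ mol.

3.5×10⁻⁷ mol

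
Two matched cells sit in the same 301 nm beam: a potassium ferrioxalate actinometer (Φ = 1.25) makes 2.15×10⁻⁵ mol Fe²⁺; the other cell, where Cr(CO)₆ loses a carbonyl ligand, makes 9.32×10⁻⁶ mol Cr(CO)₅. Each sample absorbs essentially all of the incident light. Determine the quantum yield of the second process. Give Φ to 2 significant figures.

Φ = 0.54

Photons absorbed by the actinometer: 2.15×10⁻⁵ / 1.25 = 1.720×10⁻⁵ mol.
Φ(unknown) = 9.32×10⁻⁶ / 1.720×10⁻⁵ = 0.54.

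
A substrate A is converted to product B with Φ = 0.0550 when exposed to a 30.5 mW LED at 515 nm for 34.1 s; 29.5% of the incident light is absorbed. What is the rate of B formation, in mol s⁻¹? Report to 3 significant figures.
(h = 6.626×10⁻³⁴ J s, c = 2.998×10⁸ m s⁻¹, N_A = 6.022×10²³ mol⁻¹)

2.13×10⁻⁹ mol s⁻¹

Photon energy at 515 nm: hc/λ = (6.626×10⁻³⁴)(2.998×10⁸)/(515×10⁻⁹) = 3.857×10⁻¹⁹ J.
Energy delivered: (30.5 mW)(34.1 s) = 1.040 J.
Photons incident: 1.040 / 3.857×10⁻¹⁹ = 2.696×10¹⁸, i.e. 2.696×10¹⁸/6.022×10²³ = 4.477×10⁻⁶ mol.
Photons absorbed: 0.295 × 4.477×10⁻⁶ = 1.321×10⁻⁶ mol.
Product formed: 0.0550 × 1.321×10⁻⁶ = 7.266×10⁻⁸ mol.
Rate: 7.266×10⁻⁸ / 34.1 s = 2.13×10⁻⁹ mol s⁻¹.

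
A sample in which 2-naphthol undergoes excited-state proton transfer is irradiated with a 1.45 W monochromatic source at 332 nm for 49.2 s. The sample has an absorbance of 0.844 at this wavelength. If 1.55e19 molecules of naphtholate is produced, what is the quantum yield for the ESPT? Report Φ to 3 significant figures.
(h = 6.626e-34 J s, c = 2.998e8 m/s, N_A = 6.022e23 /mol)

Product: 1.55e19 / 6.022e23 = 2.574e-5 mol.
Photon energy at 332 nm: hc/λ = (6.626e-34)(2.998e8)/(332e-9) = 5.983e-19 J.
Energy delivered: (1.45 W)(49.2 s) = 71.34 J.
Photons incident: 71.34 / 5.983e-19 = 1.192e20, i.e. 1.192e20/6.022e23 = 1.979e-4 mol.
Fraction absorbed: 1 − 10^(−0.844) = 0.8568.
Photons absorbed: 0.8568 × 1.979e-4 = 1.696e-4 mol.
Φ = 2.574e-5 mol / 1.696e-4 mol photons = 0.152.

Φ = 0.152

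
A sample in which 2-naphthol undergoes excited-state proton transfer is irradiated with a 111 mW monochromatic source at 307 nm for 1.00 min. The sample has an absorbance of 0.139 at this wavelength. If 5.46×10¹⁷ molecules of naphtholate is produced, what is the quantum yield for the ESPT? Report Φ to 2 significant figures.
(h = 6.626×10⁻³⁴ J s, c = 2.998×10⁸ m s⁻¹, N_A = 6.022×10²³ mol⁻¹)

Product: 5.46×10¹⁷ / 6.022×10²³ = 9.067×10⁻⁷ mol.
Photon energy at 307 nm: hc/λ = (6.626×10⁻³⁴)(2.998×10⁸)/(307×10⁻⁹) = 6.471×10⁻¹⁹ J.
Energy delivered: (111 mW)(60 s) = 6.660 J.
Photons incident: 6.660 / 6.471×10⁻¹⁹ = 1.029×10¹⁹, i.e. 1.029×10¹⁹/6.022×10²³ = 1.709×10⁻⁵ mol.
Fraction absorbed: 1 − 10^(−0.139) = 0.2739.
Photons absorbed: 0.2739 × 1.709×10⁻⁵ = 4.681×10⁻⁶ mol.
Φ = 9.067×10⁻⁷ mol / 4.681×10⁻⁶ mol photons = 0.19.

Φ = 0.19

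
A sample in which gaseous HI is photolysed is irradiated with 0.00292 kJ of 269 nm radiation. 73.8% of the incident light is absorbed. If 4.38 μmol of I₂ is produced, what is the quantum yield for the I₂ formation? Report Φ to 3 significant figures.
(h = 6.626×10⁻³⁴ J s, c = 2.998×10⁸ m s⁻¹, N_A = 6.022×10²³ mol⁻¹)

Φ = 0.904

Product: 4.38 μmol = 4.38×10⁻⁶ mol.
Photon energy at 269 nm: hc/λ = (6.626×10⁻³⁴)(2.998×10⁸)/(269×10⁻⁹) = 7.385×10⁻¹⁹ J.
Incident energy: 0.00292 kJ = 2.92 J.
Photons incident: 2.92 / 7.385×10⁻¹⁹ = 3.954×10¹⁸, i.e. 3.954×10¹⁸/6.022×10²³ = 6.566×10⁻⁶ mol.
Photons absorbed: 0.738 × 6.566×10⁻⁶ = 4.846×10⁻⁶ mol.
Φ = 4.38×10⁻⁶ mol / 4.846×10⁻⁶ mol photons = 0.904.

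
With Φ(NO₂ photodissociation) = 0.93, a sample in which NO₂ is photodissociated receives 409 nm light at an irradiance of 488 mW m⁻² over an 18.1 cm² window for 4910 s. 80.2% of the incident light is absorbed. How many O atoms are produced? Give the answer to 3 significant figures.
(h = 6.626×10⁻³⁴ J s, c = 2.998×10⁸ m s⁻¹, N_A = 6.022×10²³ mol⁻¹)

Photon energy at 409 nm: hc/λ = (6.626×10⁻³⁴)(2.998×10⁸)/(409×10⁻⁹) = 4.857×10⁻¹⁹ J.
Energy delivered: (488 mW m⁻²)(18.1×10⁻⁴ m²)(4910 s) = 4.337 J.
Photons incident: 4.337 / 4.857×10⁻¹⁹ = 8.929×10¹⁸, i.e. 8.929×10¹⁸/6.022×10²³ = 1.483×10⁻⁵ mol.
Photons absorbed: 0.802 × 1.483×10⁻⁵ = 1.189×10⁻⁵ mol.
Product: Φ × n_abs = 0.93 × 1.189×10⁻⁵ = 1.106×10⁻⁵ mol.
As a count: 1.106×10⁻⁵ × 6.022×10²³ = 6.66×10¹⁸.

6.66×10¹⁸ atoms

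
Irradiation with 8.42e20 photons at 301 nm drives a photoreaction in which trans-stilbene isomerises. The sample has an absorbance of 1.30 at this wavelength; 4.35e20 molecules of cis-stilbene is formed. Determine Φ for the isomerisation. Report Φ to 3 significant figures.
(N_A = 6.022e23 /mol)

Product: 4.35e20 / 6.022e23 = 7.224e-4 mol.
Moles of photons: 8.42e20 / 6.022e23 = 0.001398 mol.
Fraction absorbed: 1 − 10^(−1.30) = 0.9499.
Photons absorbed: 0.9499 × 0.001398 = 0.001328 mol.
Φ = 7.224e-4 mol / 0.001328 mol photons = 0.544.

Φ = 0.544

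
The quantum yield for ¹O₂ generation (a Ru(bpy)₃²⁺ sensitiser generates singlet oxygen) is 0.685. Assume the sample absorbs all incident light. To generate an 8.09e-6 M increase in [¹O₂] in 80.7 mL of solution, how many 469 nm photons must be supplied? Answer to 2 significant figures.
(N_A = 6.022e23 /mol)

Product: (8.09e-6 M)(0.0807 L) = 6.529e-7 mol.
Photons that must be absorbed: 6.529e-7 / 0.685 = 9.531e-7 mol.
Photon count: 9.531e-7 × 6.022e23 = 5.7e17.

5.7e17 photons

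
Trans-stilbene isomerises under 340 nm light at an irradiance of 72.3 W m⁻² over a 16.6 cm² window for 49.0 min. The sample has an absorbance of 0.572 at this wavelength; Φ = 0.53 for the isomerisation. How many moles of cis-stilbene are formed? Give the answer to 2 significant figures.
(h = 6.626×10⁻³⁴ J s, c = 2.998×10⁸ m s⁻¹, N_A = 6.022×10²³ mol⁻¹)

Photon energy at 340 nm: hc/λ = (6.626×10⁻³⁴)(2.998×10⁸)/(340×10⁻⁹) = 5.843×10⁻¹⁹ J.
Energy delivered: (72.3 W m⁻²)(16.6×10⁻⁴ m²)(2940 s) = 352.9 J.
Photons incident: 352.9 / 5.843×10⁻¹⁹ = 6.040×10²⁰, i.e. 6.040×10²⁰/6.022×10²³ = 0.001003 mol.
Fraction absorbed: 1 − 10^(−0.572) = 0.7321.
Photons absorbed: 0.7321 × 0.001003 = 7.343×10⁻⁴ mol.
Product: Φ × n_abs = 0.53 × 7.343×10⁻⁴ = 3.892×10⁻⁴ mol.

3.9×10⁻⁴ mol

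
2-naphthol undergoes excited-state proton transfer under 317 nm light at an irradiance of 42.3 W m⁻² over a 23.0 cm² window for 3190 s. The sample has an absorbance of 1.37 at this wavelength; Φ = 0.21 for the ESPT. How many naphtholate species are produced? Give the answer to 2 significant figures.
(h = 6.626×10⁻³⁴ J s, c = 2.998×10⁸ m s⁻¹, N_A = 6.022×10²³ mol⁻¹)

1.0×10²⁰ species

Photon energy at 317 nm: hc/λ = (6.626×10⁻³⁴)(2.998×10⁸)/(317×10⁻⁹) = 6.266×10⁻¹⁹ J.
Energy delivered: (42.3 W m⁻²)(23.0×10⁻⁴ m²)(3190 s) = 310.4 J.
Photons incident: 310.4 / 6.266×10⁻¹⁹ = 4.954×10²⁰, i.e. 4.954×10²⁰/6.022×10²³ = 8.227×10⁻⁴ mol.
Fraction absorbed: 1 − 10^(−1.37) = 0.9573.
Photons absorbed: 0.9573 × 8.227×10⁻⁴ = 7.876×10⁻⁴ mol.
Product: Φ × n_abs = 0.21 × 7.876×10⁻⁴ = 1.654×10⁻⁴ mol.
As a count: 1.654×10⁻⁴ × 6.022×10²³ = 1.0×10²⁰.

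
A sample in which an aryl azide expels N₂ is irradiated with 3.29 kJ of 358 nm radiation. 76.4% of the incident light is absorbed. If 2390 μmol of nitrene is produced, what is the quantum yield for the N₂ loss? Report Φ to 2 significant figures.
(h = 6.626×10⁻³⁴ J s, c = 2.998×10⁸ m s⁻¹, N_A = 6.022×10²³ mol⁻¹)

Φ = 0.32

Product: 2390 μmol = 0.00239 mol.
Photon energy at 358 nm: hc/λ = (6.626×10⁻³⁴)(2.998×10⁸)/(358×10⁻⁹) = 5.549×10⁻¹⁹ J.
Incident energy: 3.29 kJ = 3290 J.
Photons incident: 3290 / 5.549×10⁻¹⁹ = 5.929×10²¹, i.e. 5.929×10²¹/6.022×10²³ = 0.009846 mol.
Photons absorbed: 0.764 × 0.009846 = 0.007522 mol.
Φ = 0.00239 mol / 0.007522 mol photons = 0.32.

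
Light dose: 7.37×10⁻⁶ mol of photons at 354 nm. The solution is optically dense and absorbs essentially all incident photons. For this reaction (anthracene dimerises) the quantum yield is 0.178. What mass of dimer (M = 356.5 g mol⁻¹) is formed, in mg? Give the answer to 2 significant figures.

0.47 mg

Product: Φ × n_abs = 0.178 × 7.37×10⁻⁶ = 1.312×10⁻⁶ mol.
Mass: 1.312×10⁻⁶ × 356.5 = 4.677×10⁻⁴ g = 0.47 mg.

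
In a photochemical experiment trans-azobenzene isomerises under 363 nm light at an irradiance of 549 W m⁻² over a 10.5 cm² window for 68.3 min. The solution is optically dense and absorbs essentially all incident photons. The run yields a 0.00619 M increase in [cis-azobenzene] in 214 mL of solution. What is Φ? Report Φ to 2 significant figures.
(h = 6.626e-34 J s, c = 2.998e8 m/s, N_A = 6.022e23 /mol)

Φ = 0.18

Product: (0.00619 M)(0.214 L) = 0.001325 mol.
Photon energy at 363 nm: hc/λ = (6.626e-34)(2.998e8)/(363e-9) = 5.472e-19 J.
Energy delivered: (549 W m⁻²)(10.5e-4 m²)(4098 s) = 2362 J.
Photons incident: 2362 / 5.472e-19 = 4.317e21, i.e. 4.317e21/6.022e23 = 0.007169 mol.
Φ = 0.001325 mol / 0.007169 mol photons = 0.18.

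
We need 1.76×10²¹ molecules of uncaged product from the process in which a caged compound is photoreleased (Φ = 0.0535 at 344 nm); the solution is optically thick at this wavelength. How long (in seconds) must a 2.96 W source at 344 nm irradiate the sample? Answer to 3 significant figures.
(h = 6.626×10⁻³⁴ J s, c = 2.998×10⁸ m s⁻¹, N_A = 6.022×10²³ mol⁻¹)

t ≈ 6420 s

Product: 1.76×10²¹ / 6.022×10²³ = 0.002923 mol.
Photons that must be absorbed: 0.002923 / 0.0535 = 0.05464 mol.
Photon energy: hc/λ = 5.775×10⁻¹⁹ J; per mole, 3.478×10⁵ J mol⁻¹.
Energy required: 0.05464 × 3.478×10⁵ = 1.900×10⁴ J.
Time: 1.900×10⁴ J / 2.96 W = 6420 s.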